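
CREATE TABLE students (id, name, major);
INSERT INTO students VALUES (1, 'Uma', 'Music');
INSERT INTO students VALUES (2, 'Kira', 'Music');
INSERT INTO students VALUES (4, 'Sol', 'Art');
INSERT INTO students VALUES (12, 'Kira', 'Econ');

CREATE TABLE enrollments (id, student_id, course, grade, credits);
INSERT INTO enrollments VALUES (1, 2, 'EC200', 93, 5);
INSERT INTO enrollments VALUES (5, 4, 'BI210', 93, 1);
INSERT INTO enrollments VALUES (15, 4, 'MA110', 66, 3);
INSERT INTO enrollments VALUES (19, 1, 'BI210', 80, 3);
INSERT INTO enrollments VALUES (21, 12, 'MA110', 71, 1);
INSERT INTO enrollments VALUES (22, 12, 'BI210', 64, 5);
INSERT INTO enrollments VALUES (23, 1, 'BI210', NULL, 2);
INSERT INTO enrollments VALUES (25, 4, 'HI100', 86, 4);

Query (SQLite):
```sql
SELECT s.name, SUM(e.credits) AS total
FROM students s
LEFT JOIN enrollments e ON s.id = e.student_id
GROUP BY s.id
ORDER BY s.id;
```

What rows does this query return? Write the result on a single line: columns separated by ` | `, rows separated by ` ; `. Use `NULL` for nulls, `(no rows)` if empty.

LEFT JOIN keeps every students row; unmatched ones get NULL for enrollments columns.
Group by students.id and compute SUM(e.credits). SUM over an all-NULL group is NULL.
  1: ids {19, 23} → SUM(e.credits)=5
  2: ids {1} → SUM(e.credits)=5
  4: ids {5, 15, 25} → SUM(e.credits)=8
  12: ids {21, 22} → SUM(e.credits)=6

Uma | 5 ; Kira | 5 ; Sol | 8 ; Kira | 6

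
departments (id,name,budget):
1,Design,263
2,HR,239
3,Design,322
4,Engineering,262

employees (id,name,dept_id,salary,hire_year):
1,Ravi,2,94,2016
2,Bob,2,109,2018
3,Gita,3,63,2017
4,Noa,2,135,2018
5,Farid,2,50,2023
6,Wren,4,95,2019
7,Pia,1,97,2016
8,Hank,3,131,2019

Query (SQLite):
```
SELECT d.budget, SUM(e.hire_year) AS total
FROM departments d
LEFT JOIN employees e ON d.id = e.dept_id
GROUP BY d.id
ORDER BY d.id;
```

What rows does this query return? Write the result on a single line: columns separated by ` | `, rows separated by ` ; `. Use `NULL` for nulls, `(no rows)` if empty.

263 | 2016 ; 239 | 8075 ; 322 | 4036 ; 262 | 2019

LEFT JOIN keeps every departments row; unmatched ones get NULL for employees columns.
Group by departments.id and compute SUM(e.hire_year). SUM over an all-NULL group is NULL.
  1: ids {7} → SUM(e.hire_year)=2016
  2: ids {1, 2, 4, 5} → SUM(e.hire_year)=8075
  3: ids {3, 8} → SUM(e.hire_year)=4036
  4: ids {6} → SUM(e.hire_year)=2019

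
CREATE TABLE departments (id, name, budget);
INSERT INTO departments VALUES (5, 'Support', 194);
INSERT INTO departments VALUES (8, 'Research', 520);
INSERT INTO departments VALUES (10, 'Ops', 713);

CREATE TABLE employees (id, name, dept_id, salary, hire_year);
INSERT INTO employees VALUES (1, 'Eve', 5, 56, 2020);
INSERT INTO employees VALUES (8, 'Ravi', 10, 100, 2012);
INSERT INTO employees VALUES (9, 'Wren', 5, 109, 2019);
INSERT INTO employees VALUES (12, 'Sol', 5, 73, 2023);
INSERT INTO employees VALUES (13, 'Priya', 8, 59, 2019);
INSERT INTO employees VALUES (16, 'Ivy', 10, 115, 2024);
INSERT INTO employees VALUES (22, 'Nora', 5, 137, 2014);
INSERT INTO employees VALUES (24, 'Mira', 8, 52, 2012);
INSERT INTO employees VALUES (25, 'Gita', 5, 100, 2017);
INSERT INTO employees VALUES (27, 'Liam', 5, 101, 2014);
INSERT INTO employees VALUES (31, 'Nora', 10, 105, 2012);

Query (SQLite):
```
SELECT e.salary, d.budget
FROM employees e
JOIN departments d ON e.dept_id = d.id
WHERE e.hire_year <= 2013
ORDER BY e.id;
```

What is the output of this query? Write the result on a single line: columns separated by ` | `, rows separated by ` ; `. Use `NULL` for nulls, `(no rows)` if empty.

Each employees row matches the departments row where dept_id = departments.id.
Then keep rows with e.hire_year <= 2013.

100 | 713 ; 52 | 520 ; 105 | 713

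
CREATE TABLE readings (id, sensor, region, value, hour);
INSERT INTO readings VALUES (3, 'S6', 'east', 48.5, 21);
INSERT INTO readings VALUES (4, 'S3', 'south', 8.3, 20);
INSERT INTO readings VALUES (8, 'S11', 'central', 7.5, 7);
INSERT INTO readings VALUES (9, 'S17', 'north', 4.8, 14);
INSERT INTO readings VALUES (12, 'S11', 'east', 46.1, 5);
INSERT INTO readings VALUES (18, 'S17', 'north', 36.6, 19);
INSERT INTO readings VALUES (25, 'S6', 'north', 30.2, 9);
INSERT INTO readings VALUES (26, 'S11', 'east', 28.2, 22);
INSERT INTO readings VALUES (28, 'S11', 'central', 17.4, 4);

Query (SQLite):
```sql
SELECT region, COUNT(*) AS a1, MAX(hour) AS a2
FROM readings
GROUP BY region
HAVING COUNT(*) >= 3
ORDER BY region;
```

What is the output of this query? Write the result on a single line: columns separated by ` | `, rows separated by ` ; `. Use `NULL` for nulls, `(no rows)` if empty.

Group readings by region.
Per group compute: COUNT(*), MAX(hour).
HAVING: drop groups with fewer than 3 rows.
  central: ids {8, 28} → COUNT(*)=2, MAX(hour)=7
  east: ids {3, 12, 26} → COUNT(*)=3, MAX(hour)=22
  north: ids {9, 18, 25} → COUNT(*)=3, MAX(hour)=19
  south: ids {4} → COUNT(*)=1, MAX(hour)=20

east | 3 | 22 ; north | 3 | 19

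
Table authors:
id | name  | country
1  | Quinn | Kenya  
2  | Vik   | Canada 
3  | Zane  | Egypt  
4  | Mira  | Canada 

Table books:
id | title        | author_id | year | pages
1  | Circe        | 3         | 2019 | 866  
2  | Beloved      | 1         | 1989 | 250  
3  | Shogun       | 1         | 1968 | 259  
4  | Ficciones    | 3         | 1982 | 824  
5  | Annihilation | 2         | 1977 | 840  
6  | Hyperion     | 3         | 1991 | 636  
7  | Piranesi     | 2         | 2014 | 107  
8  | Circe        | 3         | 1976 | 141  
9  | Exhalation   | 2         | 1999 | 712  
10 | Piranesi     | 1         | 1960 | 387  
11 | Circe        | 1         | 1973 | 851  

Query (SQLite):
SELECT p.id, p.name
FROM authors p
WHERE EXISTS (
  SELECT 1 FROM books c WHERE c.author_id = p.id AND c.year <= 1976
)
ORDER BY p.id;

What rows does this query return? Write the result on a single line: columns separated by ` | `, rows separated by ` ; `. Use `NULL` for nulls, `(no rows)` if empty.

1 | Quinn ; 3 | Zane

For each authors row, check whether any books with matching author_id has year <= 1976.
Keep rows where that is true.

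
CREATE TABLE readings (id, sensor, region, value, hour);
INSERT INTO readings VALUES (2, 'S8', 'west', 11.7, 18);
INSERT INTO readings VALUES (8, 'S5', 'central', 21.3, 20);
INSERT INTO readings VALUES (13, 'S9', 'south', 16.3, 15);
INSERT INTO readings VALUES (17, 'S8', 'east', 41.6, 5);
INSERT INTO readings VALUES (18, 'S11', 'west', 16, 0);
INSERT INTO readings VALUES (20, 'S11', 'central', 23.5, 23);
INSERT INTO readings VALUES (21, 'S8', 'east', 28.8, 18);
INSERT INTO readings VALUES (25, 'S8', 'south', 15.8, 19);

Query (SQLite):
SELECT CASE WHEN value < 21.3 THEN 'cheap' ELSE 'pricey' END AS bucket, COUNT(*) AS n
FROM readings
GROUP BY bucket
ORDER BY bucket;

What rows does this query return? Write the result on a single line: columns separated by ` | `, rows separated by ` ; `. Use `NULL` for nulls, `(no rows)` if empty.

cheap | 4 ; pricey | 4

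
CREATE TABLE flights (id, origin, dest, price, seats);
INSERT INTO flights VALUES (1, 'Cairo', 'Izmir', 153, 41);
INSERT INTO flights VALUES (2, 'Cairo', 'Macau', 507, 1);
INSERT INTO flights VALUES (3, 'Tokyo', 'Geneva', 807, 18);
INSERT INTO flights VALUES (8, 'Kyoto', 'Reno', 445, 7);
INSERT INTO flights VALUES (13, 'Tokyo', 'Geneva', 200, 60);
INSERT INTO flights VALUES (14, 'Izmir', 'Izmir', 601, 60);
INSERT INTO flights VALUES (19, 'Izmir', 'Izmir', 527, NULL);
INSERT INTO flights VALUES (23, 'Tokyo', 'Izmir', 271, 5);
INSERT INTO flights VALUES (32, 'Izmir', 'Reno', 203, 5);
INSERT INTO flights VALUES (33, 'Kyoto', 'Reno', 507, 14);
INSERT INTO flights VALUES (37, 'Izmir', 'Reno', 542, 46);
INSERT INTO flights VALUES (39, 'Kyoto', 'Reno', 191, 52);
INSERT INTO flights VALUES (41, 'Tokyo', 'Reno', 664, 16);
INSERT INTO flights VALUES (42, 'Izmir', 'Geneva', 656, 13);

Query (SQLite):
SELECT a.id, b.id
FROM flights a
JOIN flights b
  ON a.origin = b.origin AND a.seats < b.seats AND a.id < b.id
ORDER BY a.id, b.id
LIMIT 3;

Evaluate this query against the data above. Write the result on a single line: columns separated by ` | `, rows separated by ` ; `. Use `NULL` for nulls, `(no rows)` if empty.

Pairs (a,b) with same origin, a.seats < b.seats, a.id < b.id.
origin groups: Cairo:{1,2} Izmir:{14,19,32,37,42} Kyoto:{8,33,39} Tokyo:{3,13,23,41}
Ordered by (a.id, b.id); first 3.

3 | 13 ; 8 | 33 ; 8 | 39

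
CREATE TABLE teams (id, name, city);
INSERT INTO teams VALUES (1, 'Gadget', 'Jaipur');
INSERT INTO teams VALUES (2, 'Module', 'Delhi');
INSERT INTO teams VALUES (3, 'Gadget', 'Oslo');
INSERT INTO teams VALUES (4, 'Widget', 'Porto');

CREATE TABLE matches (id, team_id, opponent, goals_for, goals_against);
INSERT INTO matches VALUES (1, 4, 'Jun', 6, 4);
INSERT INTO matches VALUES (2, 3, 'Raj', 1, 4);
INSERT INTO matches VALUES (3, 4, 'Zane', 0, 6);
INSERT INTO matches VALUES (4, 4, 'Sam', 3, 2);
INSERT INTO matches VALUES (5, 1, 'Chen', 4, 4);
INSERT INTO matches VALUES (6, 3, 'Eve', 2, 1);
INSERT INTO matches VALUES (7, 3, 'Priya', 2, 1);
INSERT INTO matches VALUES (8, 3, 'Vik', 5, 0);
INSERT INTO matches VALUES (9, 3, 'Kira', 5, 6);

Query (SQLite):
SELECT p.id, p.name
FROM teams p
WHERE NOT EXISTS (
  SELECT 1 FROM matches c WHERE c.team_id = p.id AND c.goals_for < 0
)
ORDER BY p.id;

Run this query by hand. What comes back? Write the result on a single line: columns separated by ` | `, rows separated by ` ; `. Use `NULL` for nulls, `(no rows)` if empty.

1 | Gadget ; 2 | Module ; 3 | Gadget ; 4 | Widget

For each teams row, check whether any matches with matching team_id has goals_for < 0.
Keep rows where that is false.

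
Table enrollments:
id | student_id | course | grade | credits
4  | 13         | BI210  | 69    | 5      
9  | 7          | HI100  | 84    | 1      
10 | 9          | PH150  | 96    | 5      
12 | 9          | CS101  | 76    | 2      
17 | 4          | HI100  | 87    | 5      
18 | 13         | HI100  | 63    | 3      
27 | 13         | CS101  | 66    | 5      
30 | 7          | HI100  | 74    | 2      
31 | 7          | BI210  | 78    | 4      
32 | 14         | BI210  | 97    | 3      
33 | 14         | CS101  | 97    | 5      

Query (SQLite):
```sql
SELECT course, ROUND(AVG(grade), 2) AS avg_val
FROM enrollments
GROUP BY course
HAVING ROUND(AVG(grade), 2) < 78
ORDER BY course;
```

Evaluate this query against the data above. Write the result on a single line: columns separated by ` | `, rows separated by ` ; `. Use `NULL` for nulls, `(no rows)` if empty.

Partition enrollments by course; compute ROUND(AVG(grade), 2) within each group.
HAVING: keep groups where ROUND(AVG(grade), 2) < 78.
  BI210: ids {4, 31, 32} → ROUND(AVG(grade), 2)=81.33
  CS101: ids {12, 27, 33} → ROUND(AVG(grade), 2)=79.67
  HI100: ids {9, 17, 18, 30} → ROUND(AVG(grade), 2)=77
  PH150: ids {10} → ROUND(AVG(grade), 2)=96

HI100 | 77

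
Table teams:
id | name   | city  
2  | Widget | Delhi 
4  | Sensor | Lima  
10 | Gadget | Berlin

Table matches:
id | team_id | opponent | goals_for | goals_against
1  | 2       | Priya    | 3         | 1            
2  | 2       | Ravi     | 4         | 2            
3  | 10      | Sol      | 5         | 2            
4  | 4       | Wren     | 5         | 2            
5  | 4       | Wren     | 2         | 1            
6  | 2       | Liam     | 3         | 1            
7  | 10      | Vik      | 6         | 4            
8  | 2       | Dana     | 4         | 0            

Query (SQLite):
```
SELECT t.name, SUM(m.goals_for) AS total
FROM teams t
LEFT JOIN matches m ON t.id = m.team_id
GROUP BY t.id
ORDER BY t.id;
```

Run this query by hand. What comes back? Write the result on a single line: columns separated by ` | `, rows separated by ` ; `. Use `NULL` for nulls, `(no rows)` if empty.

LEFT JOIN keeps every teams row; unmatched ones get NULL for matches columns.
Group by teams.id and compute SUM(m.goals_for). SUM over an all-NULL group is NULL.
  2: ids {1, 2, 6, 8} → SUM(m.goals_for)=14
  4: ids {4, 5} → SUM(m.goals_for)=7
  10: ids {3, 7} → SUM(m.goals_for)=11

Widget | 14 ; Sensor | 7 ; Gadget | 11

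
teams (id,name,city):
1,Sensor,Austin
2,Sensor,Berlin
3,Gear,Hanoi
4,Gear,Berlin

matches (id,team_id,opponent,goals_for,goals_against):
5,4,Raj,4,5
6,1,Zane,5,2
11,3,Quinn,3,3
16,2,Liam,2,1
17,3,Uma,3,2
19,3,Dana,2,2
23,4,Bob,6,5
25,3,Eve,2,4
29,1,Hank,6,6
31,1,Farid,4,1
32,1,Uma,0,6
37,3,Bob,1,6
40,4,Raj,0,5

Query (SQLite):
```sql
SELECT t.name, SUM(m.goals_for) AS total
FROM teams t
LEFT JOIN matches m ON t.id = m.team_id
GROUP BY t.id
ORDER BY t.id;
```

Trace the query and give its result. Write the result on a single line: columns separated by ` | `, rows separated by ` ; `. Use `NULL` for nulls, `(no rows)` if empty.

Sensor | 15 ; Sensor | 2 ; Gear | 11 ; Gear | 10

LEFT JOIN keeps every teams row; unmatched ones get NULL for matches columns.
Group by teams.id and compute SUM(m.goals_for). SUM over an all-NULL group is NULL.
  1: ids {6, 29, 31, 32} → SUM(m.goals_for)=15
  2: ids {16} → SUM(m.goals_for)=2
  3: ids {11, 17, 19, 25, 37} → SUM(m.goals_for)=11
  4: ids {5, 23, 40} → SUM(m.goals_for)=10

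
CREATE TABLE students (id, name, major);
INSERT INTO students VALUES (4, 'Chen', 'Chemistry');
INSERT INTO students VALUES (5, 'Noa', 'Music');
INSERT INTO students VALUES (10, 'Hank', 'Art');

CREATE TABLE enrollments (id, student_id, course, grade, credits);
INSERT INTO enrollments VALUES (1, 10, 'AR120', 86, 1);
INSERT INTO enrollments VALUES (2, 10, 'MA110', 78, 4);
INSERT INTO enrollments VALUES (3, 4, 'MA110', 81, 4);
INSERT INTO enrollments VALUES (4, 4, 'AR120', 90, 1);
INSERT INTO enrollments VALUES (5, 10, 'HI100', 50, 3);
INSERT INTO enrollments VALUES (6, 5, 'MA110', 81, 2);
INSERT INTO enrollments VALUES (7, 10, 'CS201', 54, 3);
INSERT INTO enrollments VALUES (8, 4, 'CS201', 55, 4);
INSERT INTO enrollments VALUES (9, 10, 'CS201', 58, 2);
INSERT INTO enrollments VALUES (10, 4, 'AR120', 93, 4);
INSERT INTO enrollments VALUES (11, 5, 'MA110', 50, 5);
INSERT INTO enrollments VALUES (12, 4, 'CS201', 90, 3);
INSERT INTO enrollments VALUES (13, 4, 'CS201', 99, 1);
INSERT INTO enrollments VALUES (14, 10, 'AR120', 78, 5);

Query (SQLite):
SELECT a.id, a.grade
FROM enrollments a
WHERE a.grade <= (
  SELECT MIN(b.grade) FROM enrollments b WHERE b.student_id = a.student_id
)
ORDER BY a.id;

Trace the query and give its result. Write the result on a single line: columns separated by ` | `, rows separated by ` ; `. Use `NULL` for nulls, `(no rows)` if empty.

For each enrollments row a, compute MIN(grade) over rows sharing a.student_id.
Keep row a if a.grade <= that per-group MIN.
  student_id=4: MIN(grade) = 55
  student_id=5: MIN(grade) = 50
  student_id=10: MIN(grade) = 50

5 | 50 ; 8 | 55 ; 11 | 50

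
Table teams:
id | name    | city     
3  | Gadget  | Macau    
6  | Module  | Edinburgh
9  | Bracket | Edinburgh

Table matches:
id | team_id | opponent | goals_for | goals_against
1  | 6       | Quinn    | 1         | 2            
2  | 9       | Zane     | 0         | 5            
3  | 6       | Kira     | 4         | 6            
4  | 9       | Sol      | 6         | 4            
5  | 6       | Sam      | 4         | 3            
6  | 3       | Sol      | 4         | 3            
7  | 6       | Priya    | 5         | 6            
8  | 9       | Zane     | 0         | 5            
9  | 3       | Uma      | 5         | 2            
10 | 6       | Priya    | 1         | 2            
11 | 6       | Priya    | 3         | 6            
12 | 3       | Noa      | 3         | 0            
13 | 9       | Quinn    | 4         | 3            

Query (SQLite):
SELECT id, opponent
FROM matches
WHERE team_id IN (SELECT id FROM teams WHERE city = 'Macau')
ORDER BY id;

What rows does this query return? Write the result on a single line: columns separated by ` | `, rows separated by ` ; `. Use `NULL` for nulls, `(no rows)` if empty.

6 | Sol ; 9 | Uma ; 12 | Noa

Inner query: teams.id where city = 'Macau'.
Outer: keep matches rows whose team_id is in that set.
Inner query → {3}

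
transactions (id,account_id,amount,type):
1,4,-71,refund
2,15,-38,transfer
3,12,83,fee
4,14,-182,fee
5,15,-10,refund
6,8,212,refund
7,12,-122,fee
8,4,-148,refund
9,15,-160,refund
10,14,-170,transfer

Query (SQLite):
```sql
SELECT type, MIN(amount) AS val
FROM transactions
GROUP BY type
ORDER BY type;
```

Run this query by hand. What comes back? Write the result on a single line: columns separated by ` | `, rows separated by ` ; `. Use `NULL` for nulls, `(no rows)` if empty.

fee | -182 ; refund | -160 ; transfer | -170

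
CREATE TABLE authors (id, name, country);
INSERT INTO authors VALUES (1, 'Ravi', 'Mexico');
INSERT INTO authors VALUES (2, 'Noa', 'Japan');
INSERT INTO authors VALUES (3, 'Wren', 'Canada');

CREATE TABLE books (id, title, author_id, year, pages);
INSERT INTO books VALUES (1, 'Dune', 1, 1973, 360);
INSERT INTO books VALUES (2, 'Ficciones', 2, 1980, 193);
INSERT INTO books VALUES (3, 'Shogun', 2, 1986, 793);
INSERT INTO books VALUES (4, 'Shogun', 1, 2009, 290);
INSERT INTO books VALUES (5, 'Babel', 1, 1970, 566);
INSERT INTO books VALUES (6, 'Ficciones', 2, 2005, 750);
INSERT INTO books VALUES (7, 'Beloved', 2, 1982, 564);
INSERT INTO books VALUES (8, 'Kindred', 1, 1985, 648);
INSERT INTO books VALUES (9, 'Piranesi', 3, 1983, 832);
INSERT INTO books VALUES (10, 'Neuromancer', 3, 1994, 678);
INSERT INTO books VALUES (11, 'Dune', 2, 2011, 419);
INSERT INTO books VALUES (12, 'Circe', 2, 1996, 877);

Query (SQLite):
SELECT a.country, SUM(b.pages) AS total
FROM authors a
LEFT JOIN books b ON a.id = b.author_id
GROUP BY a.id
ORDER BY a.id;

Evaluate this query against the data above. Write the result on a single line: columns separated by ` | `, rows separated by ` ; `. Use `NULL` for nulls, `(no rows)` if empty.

Mexico | 1864 ; Japan | 3596 ; Canada | 1510

LEFT JOIN keeps every authors row; unmatched ones get NULL for books columns.
Group by authors.id and compute SUM(b.pages). SUM over an all-NULL group is NULL.
  1: ids {1, 4, 5, 8} → SUM(b.pages)=1864
  2: ids {2, 3, 6, 7, 11, 12} → SUM(b.pages)=3596
  3: ids {9, 10} → SUM(b.pages)=1510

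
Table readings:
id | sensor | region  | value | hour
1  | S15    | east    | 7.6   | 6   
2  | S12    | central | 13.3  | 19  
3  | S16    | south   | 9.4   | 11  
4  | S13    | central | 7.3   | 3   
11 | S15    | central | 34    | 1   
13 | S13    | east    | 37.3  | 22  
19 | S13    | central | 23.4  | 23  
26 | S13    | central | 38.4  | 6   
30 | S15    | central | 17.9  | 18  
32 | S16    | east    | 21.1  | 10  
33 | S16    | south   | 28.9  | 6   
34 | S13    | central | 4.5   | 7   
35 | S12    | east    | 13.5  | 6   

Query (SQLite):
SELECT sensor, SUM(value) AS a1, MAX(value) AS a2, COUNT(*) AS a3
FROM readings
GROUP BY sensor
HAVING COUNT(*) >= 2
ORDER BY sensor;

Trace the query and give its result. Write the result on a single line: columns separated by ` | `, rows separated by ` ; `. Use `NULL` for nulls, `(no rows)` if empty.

Group readings by sensor.
Per group compute: SUM(value), MAX(value), COUNT(*).
HAVING: drop groups with fewer than 2 rows.
  S12: ids {2, 35} → SUM(value)=26.8, MAX(value)=13.5, COUNT(*)=2
  S13: ids {4, 13, 19, 26, 34} → SUM(value)=110.9, MAX(value)=38.4, COUNT(*)=5
  S15: ids {1, 11, 30} → SUM(value)=59.5, MAX(value)=34, COUNT(*)=3
  S16: ids {3, 32, 33} → SUM(value)=59.4, MAX(value)=28.9, COUNT(*)=3

S12 | 26.8 | 13.5 | 2 ; S13 | 110.9 | 38.4 | 5 ; S15 | 59.5 | 34 | 3 ; S16 | 59.4 | 28.9 | 3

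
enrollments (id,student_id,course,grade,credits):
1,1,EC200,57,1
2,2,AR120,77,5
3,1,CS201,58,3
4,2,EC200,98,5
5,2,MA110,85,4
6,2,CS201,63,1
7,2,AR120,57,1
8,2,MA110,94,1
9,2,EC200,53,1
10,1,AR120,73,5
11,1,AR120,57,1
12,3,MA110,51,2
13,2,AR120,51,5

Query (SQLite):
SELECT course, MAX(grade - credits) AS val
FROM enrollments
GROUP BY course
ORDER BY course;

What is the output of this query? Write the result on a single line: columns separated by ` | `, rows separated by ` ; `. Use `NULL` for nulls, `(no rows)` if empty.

For each row compute grade - credits.
Group by course; take MAX of the expression per group.
  AR120: ids {2, 7, 10, 11, 13} → MAX(grade - credits)=72
  CS201: ids {3, 6} → MAX(grade - credits)=62
  EC200: ids {1, 4, 9} → MAX(grade - credits)=93
  MA110: ids {5, 8, 12} → MAX(grade - credits)=93

AR120 | 72 ; CS201 | 62 ; EC200 | 93 ; MA110 | 93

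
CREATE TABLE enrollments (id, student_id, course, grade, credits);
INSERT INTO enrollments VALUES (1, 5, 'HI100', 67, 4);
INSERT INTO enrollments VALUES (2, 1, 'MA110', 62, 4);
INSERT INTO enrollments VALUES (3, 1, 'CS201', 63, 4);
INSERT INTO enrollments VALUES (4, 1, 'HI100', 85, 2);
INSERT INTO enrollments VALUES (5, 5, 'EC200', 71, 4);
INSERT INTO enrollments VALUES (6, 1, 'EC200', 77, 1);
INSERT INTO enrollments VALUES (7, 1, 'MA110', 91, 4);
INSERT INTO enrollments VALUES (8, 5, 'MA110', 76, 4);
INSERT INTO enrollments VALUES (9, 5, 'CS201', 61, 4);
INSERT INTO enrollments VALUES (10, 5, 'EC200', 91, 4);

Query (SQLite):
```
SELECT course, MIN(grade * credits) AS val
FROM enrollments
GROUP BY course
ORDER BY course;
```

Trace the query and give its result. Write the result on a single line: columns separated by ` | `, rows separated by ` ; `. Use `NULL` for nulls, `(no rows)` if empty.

CS201 | 244 ; EC200 | 77 ; HI100 | 170 ; MA110 | 248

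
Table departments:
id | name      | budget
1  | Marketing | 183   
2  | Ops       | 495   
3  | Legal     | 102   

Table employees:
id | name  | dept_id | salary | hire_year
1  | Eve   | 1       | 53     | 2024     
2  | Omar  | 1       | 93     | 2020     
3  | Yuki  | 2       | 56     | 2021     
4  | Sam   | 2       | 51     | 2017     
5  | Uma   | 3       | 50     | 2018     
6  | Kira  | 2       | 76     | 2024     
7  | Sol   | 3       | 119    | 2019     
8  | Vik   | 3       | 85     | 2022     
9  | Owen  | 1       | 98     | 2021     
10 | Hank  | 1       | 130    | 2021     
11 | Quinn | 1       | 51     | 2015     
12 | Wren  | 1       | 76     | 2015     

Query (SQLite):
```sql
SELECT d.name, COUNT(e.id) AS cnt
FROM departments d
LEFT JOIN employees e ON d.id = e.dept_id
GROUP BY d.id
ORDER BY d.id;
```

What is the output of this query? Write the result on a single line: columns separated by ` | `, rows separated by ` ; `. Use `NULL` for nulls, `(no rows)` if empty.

LEFT JOIN keeps every departments row; unmatched ones get NULL for employees columns.
Group by departments.id and compute COUNT(e.id). COUNT(col) of an all-NULL group is 0.
  1: ids {1, 2, 9, 10, 11, 12} → COUNT(e.id)=6
  2: ids {3, 4, 6} → COUNT(e.id)=3
  3: ids {5, 7, 8} → COUNT(e.id)=3

Marketing | 6 ; Ops | 3 ; Legal | 3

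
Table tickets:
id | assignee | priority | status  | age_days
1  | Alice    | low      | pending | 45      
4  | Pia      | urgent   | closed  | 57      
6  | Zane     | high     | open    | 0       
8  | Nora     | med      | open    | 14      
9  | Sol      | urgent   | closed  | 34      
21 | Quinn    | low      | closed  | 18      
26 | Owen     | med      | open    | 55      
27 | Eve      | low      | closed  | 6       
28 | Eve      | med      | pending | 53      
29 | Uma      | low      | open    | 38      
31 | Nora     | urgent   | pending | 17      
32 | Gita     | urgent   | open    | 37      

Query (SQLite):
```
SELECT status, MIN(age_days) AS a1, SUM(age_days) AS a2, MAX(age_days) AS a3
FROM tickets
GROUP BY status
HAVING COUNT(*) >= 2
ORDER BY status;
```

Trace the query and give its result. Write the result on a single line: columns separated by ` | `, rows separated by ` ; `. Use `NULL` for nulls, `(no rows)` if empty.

closed | 6 | 115 | 57 ; open | 0 | 144 | 55 ; pending | 17 | 115 | 53

Group tickets by status.
Per group compute: MIN(age_days), SUM(age_days), MAX(age_days).
HAVING: drop groups with fewer than 2 rows.
  closed: ids {4, 9, 21, 27} → MIN(age_days)=6, SUM(age_days)=115, MAX(age_days)=57
  open: ids {6, 8, 26, 29, 32} → MIN(age_days)=0, SUM(age_days)=144, MAX(age_days)=55
  pending: ids {1, 28, 31} → MIN(age_days)=17, SUM(age_days)=115, MAX(age_days)=53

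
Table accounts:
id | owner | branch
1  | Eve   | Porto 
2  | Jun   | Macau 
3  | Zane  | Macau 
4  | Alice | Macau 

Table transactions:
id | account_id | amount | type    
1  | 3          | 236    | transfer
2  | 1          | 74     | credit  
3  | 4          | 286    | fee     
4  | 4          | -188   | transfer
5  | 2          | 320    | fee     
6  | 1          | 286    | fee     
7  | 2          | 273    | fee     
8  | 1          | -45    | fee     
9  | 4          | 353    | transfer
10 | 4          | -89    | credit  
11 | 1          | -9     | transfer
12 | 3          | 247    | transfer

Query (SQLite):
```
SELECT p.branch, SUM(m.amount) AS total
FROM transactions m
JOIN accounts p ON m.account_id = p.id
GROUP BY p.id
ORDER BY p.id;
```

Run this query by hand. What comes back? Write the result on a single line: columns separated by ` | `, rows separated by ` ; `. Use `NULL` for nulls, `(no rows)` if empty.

Porto | 306 ; Macau | 593 ; Macau | 483 ; Macau | 362

Join each transactions row to its accounts via account_id.
Group joined rows by accounts.id; compute SUM(m.amount) per group.
  1: ids {2, 6, 8, 11} → SUM(m.amount)=306
  2: ids {5, 7} → SUM(m.amount)=593
  3: ids {1, 12} → SUM(m.amount)=483
  4: ids {3, 4, 9, 10} → SUM(m.amount)=362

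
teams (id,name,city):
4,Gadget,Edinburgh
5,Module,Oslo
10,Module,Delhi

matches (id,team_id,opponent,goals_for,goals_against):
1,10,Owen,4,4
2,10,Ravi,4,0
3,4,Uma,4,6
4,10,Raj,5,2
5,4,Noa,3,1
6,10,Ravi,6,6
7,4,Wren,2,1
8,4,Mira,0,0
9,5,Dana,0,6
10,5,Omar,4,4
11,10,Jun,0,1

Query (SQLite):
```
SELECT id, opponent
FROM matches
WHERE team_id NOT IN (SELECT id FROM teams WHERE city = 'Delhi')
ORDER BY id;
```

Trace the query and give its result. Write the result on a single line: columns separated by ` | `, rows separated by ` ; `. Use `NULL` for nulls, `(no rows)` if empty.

3 | Uma ; 5 | Noa ; 7 | Wren ; 8 | Mira ; 9 | Dana ; 10 | Omar

Inner query: teams.id where city = 'Delhi'.
Outer: keep matches rows whose team_id is not in that set.
Inner query → {10}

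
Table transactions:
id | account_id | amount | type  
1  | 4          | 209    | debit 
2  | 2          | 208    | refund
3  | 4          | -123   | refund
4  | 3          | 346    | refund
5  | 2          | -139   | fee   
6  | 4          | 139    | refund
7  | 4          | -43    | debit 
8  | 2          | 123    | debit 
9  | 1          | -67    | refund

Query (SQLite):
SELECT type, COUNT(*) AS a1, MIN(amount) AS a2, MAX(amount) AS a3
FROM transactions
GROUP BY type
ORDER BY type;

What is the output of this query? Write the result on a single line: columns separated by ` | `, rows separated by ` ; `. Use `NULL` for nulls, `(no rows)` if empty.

Group transactions by type.
Per group compute: COUNT(*), MIN(amount), MAX(amount).
  debit: ids {1, 7, 8} → COUNT(*)=3, MIN(amount)=-43, MAX(amount)=209
  fee: ids {5} → COUNT(*)=1, MIN(amount)=-139, MAX(amount)=-139
  refund: ids {2, 3, 4, 6, 9} → COUNT(*)=5, MIN(amount)=-123, MAX(amount)=346

debit | 3 | -43 | 209 ; fee | 1 | -139 | -139 ; refund | 5 | -123 | 346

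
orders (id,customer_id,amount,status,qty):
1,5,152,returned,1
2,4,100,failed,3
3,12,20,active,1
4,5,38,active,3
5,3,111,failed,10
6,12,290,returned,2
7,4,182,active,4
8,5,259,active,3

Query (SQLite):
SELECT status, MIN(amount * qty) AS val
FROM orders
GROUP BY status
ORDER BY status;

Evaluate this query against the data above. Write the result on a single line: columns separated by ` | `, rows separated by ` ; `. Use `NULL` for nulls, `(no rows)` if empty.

active | 20 ; failed | 300 ; returned | 152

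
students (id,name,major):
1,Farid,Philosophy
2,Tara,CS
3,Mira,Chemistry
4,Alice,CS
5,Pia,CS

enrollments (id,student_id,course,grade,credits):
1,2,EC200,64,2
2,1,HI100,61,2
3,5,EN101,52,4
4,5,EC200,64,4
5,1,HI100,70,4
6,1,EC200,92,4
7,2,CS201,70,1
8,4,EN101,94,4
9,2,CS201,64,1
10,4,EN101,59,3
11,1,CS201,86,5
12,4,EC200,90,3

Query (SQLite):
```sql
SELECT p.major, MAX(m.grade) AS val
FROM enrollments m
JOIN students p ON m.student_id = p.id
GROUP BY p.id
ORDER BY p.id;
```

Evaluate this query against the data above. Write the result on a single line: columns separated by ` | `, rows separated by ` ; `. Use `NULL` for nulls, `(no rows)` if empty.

Philosophy | 92 ; CS | 70 ; CS | 94 ; CS | 64

Join each enrollments row to its students via student_id.
Group joined rows by students.id; compute MAX(m.grade) per group.
  1: ids {2, 5, 6, 11} → MAX(m.grade)=92
  2: ids {1, 7, 9} → MAX(m.grade)=70
  4: ids {8, 10, 12} → MAX(m.grade)=94
  5: ids {3, 4} → MAX(m.grade)=64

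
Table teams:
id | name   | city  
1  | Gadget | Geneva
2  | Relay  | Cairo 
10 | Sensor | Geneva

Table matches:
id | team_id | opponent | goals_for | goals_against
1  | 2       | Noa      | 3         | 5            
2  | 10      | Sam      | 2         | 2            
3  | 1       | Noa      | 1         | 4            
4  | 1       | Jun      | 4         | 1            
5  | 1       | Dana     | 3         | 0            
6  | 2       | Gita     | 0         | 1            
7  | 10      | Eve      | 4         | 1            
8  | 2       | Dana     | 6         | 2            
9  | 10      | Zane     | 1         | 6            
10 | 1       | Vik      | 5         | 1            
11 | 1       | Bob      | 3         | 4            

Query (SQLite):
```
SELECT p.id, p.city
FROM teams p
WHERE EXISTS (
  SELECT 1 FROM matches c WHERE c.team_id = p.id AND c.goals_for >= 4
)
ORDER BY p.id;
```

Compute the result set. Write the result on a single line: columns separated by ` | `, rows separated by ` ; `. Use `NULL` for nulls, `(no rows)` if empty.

1 | Geneva ; 2 | Cairo ; 10 | Geneva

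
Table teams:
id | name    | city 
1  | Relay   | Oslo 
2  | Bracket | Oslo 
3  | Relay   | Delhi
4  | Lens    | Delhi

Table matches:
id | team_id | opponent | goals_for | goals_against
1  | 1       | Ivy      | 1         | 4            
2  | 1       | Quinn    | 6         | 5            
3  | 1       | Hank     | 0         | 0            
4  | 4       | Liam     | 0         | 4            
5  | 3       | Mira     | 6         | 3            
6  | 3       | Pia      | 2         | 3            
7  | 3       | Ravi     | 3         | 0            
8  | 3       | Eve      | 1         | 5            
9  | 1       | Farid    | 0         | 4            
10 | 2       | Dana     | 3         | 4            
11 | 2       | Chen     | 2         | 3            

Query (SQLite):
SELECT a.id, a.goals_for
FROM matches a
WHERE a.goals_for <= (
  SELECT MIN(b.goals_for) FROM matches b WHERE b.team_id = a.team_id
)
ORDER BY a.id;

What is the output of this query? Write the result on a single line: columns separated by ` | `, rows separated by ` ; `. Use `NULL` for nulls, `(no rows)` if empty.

3 | 0 ; 4 | 0 ; 8 | 1 ; 9 | 0 ; 11 | 2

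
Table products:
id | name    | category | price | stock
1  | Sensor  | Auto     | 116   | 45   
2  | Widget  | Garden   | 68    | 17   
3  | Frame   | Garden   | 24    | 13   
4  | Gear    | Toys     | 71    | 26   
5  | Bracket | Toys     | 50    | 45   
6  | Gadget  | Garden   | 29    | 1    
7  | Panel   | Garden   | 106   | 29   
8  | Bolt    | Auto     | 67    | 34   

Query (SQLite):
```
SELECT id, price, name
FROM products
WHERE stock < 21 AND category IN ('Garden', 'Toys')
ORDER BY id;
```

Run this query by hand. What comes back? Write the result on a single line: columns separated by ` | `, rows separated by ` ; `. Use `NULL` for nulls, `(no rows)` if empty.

2 | 68 | Widget ; 3 | 24 | Frame ; 6 | 29 | Gadget

stock < 21: ids {2, 3, 6}
category IN ('Garden', 'Toys'): ids {2, 3, 4, 5, 6, 7}
Combine with AND.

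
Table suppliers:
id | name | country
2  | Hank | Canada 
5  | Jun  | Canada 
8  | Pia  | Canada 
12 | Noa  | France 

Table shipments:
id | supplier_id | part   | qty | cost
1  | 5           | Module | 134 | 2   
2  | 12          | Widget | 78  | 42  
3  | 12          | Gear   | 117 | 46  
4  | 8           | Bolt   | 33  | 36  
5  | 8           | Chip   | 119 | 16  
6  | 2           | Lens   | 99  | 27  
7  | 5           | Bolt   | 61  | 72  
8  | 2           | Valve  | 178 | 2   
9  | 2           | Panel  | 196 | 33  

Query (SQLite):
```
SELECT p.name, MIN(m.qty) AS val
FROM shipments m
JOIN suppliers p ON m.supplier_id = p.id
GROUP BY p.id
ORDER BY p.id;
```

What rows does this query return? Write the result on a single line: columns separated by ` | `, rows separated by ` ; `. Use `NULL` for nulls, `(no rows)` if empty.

Join each shipments row to its suppliers via supplier_id.
Group joined rows by suppliers.id; compute MIN(m.qty) per group.
  2: ids {6, 8, 9} → MIN(m.qty)=99
  5: ids {1, 7} → MIN(m.qty)=61
  8: ids {4, 5} → MIN(m.qty)=33
  12: ids {2, 3} → MIN(m.qty)=78

Hank | 99 ; Jun | 61 ; Pia | 33 ; Noa | 78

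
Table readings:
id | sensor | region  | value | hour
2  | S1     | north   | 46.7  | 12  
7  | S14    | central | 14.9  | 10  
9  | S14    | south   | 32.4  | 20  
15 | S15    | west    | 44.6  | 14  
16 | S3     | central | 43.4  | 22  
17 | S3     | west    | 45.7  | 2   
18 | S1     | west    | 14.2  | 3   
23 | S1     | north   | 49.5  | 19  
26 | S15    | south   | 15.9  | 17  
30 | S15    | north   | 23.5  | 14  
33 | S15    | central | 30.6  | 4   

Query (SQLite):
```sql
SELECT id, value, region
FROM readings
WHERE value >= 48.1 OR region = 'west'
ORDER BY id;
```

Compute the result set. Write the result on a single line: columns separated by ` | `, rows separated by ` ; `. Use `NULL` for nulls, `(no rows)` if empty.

value >= 48.1: ids {23}
region = 'west': ids {15, 17, 18}
Combine with OR.

15 | 44.6 | west ; 17 | 45.7 | west ; 18 | 14.2 | west ; 23 | 49.5 | north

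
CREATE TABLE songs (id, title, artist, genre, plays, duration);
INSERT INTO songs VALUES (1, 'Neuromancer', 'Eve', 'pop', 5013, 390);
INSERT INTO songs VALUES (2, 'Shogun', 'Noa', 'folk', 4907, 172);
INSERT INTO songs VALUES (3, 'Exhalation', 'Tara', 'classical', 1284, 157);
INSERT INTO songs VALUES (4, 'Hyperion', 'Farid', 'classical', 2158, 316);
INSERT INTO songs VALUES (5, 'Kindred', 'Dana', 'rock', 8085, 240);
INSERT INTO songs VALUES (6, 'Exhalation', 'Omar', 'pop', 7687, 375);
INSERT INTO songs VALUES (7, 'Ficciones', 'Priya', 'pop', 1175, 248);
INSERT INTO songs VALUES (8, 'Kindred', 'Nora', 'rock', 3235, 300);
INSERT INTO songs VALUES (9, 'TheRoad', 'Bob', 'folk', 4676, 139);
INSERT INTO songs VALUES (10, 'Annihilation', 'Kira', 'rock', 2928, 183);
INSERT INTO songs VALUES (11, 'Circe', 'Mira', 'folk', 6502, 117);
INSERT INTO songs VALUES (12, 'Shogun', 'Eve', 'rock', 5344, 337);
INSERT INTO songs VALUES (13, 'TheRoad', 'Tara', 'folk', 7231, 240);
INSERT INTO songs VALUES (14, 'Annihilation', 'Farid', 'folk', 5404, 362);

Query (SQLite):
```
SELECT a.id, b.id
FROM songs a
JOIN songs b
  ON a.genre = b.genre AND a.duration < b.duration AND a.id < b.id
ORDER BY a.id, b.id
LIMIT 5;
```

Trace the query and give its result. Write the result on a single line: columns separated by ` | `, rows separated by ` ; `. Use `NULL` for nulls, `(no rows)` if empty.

Pairs (a,b) with same genre, a.duration < b.duration, a.id < b.id.
genre groups: classical:{3,4} folk:{2,9,11,13,14} pop:{1,6,7} rock:{5,8,10,12}
Ordered by (a.id, b.id); first 5.

2 | 13 ; 2 | 14 ; 3 | 4 ; 5 | 8 ; 5 | 12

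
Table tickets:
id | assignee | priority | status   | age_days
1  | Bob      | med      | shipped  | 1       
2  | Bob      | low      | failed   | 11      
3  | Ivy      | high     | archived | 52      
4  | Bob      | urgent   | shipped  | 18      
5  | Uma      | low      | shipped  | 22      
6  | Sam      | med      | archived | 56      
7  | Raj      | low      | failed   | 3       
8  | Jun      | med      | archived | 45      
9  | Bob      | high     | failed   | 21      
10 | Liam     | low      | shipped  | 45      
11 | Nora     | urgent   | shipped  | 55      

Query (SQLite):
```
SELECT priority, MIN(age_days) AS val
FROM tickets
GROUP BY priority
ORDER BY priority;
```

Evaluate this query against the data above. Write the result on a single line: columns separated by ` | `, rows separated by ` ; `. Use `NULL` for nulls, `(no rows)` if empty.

high | 21 ; low | 3 ; med | 1 ; urgent | 18

Partition tickets by priority; compute MIN(age_days) within each group.
  high: ids {3, 9} → MIN(age_days)=21
  low: ids {2, 5, 7, 10} → MIN(age_days)=3
  med: ids {1, 6, 8} → MIN(age_days)=1
  urgent: ids {4, 11} → MIN(age_days)=18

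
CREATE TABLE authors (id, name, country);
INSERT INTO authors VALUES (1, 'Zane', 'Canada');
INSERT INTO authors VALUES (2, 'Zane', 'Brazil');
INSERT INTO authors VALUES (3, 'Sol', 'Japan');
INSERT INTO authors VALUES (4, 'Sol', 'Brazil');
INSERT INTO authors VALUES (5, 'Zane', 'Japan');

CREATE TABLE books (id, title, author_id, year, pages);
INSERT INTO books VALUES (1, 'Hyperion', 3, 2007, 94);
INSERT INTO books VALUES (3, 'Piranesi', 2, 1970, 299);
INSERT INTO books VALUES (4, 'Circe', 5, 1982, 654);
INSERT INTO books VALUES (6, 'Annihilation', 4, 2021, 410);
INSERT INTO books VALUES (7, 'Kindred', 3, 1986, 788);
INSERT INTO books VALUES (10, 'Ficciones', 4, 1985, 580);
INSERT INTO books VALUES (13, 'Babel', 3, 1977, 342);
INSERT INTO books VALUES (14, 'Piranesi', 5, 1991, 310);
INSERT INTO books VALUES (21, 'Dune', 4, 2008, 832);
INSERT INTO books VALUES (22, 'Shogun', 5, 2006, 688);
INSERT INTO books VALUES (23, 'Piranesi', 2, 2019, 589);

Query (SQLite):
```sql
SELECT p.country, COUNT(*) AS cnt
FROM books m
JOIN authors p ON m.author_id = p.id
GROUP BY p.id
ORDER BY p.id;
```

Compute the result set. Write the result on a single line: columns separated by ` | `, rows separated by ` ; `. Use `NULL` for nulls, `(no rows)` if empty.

Brazil | 2 ; Japan | 3 ; Brazil | 3 ; Japan | 3

Join each books row to its authors via author_id.
Group joined rows by authors.id; compute COUNT(*) per group.
  2: ids {3, 23} → COUNT(*)=2
  3: ids {1, 7, 13} → COUNT(*)=3
  4: ids {6, 10, 21} → COUNT(*)=3
  5: ids {4, 14, 22} → COUNT(*)=3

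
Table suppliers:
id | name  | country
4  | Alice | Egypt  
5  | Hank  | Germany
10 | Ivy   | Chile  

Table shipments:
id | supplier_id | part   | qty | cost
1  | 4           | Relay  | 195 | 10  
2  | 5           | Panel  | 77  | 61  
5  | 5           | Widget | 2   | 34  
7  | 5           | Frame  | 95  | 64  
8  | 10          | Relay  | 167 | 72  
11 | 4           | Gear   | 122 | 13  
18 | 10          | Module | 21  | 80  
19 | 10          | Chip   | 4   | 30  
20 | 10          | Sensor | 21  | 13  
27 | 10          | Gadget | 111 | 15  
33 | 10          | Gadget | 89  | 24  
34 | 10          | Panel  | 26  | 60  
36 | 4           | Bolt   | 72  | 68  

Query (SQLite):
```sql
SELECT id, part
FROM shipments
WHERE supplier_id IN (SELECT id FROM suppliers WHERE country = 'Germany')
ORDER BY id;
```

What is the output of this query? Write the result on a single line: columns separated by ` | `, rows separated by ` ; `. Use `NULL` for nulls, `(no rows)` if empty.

Inner query: suppliers.id where country = 'Germany'.
Outer: keep shipments rows whose supplier_id is in that set.
Inner query → {5}

2 | Panel ; 5 | Widget ; 7 | Frame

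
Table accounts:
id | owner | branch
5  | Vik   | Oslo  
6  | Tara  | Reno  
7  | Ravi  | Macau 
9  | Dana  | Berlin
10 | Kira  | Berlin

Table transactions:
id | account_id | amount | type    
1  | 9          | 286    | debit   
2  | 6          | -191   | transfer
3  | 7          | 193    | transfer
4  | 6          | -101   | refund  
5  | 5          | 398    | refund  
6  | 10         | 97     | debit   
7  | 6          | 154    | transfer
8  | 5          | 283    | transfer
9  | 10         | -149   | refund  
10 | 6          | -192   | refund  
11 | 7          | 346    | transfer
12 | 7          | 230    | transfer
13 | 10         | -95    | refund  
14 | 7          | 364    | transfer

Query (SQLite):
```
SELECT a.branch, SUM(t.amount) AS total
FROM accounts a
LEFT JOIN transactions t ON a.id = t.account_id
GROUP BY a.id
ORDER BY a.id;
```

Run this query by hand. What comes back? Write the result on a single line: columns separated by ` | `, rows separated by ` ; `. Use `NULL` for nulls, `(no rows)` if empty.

LEFT JOIN keeps every accounts row; unmatched ones get NULL for transactions columns.
Group by accounts.id and compute SUM(t.amount). SUM over an all-NULL group is NULL.
  5: ids {5, 8} → SUM(t.amount)=681
  6: ids {2, 4, 7, 10} → SUM(t.amount)=-330
  7: ids {3, 11, 12, 14} → SUM(t.amount)=1133
  9: ids {1} → SUM(t.amount)=286
  10: ids {6, 9, 13} → SUM(t.amount)=-147

Oslo | 681 ; Reno | -330 ; Macau | 1133 ; Berlin | 286 ; Berlin | -147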